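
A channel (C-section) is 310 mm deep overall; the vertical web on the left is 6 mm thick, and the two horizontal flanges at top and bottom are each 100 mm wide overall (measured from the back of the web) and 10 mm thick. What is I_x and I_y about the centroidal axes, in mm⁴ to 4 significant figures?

I_x ≈ 5.721 × 10⁷ mm⁴, I_y ≈ 3.727 × 10⁶ mm⁴

Split into non-overlapping primitives; take the origin at the lower-left of the bounding box.
Web: 6 × 310, A = 1 860 mm², y = 155 mm, Ī = 14 895 500 mm⁴.
Top flange (beyond web): 94 × 10, A = 940 mm², y = 305 mm, Ī = 7833.33 mm⁴.
Bottom flange (beyond web): 94 × 10, A = 940 mm², y = 5 mm, Ī = 7833.33 mm⁴.
By symmetry the centroid is at mid-height, ȳ = 155 mm.
Transfer each piece to the centroidal x-axis using Ī + A·d² with d = y − 155:
  web: d = 0 mm → contributes +14 895 500 mm⁴
  top flange (beyond web): d = 150 mm → contributes +21 157 833 mm⁴
  bottom flange (beyond web): d = -150 mm → contributes +21 157 833 mm⁴
Total I = 57 211 167 mm⁴.
For the y-axis: x̄ = 28.1337 mm.
Repeating about the centroidal y-axis gives I_y = 3 727 320 mm⁴.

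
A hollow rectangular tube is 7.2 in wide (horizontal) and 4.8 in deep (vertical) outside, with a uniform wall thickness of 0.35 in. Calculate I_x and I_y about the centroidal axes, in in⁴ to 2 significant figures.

I_x ≈ 29 in⁴, I_y ≈ 55 in⁴

Treat the section as a set of non-overlapping primitives; coordinates are from the bounding-box lower-left.
Outer rectangle: 7.2 × 4.8, A = 34.56 in², y = 2.4 in, Ī = 66.36 in⁴.
Inner void (subtracted): 6.5 × 4.1, A = 26.65 in², y = 2.4 in, Ī = 37.33 in⁴.
By symmetry the centroid is at mid-height, ȳ = 2.4 in.
All pieces are centred on the centroidal x-axis, so I = ΣĪ (holes subtracted) = 29.02 in⁴.
Repeating about the centroidal y-axis gives I_y = 55.47 in⁴.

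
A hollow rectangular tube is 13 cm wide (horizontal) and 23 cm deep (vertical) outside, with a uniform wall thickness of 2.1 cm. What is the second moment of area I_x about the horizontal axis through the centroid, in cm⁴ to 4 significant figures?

Decompose the section into non-overlapping parts with the origin at the bottom-left of its bounding rectangle.
Outer rectangle: 13 × 23, A = 299 cm², y = 11.5 cm, Ī = 13180.9 cm⁴.
Inner void (subtracted): 8.8 × 18.8, A = 165.44 cm², y = 11.5 cm, Ī = 4872.76 cm⁴.
By symmetry the centroid is at mid-height, ȳ = 11.5 cm.
All pieces are centred on the horizontal axis through the centroid, so I = ΣĪ (holes subtracted) = 8308.16 cm⁴.

I_x ≈ 8308 cm⁴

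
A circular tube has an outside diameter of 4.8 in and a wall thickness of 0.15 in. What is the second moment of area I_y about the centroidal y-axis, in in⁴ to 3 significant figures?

I_y ≈ 5.93 in⁴

Split into non-overlapping primitives; take the origin at the lower-left of the bounding box.
Outer circle: ⌀4.8, A = 18.096 in², x = 2.4 in, Ī = 26.058 in⁴.
Bore (subtracted): ⌀4.5, A = 15.904 in², x = 2.4 in, Ī = 20.129 in⁴.
By symmetry the centroid is at mid-width, x̄ = 2.4 in.
All pieces are centred on the centroidal y-axis, so I = ΣĪ (holes subtracted) = 5.9287 in⁴.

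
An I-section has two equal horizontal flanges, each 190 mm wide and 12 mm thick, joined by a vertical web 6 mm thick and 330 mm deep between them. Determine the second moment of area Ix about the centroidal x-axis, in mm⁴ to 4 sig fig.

Ix ≈ 1.514 × 10⁸ mm⁴

Decompose the section into non-overlapping parts with the origin at the bottom-left of its bounding rectangle.
Bottom flange: 190 × 12, A = 2 280 mm², y = 6 mm, Ī = 27 360 mm⁴.
Web: 6 × 330, A = 1 980 mm², y = 177 mm, Ī = 17 968 500 mm⁴.
Top flange: 190 × 12, A = 2 280 mm², y = 348 mm, Ī = 27 360 mm⁴.
By symmetry the centroid is at mid-height, ȳ = 177 mm.
Transfer each piece to the centroidal x-axis using Ī + A·d² with d = y − 177:
  bottom flange: d = -171 mm → contributes +66 696 840 mm⁴
  web: d = 0 mm → contributes +17 968 500 mm⁴
  top flange: d = 171 mm → contributes +66 696 840 mm⁴
Total I = 151 362 180 mm⁴.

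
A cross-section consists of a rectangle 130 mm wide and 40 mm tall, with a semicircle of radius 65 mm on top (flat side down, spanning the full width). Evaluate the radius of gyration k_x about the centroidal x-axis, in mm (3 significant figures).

Treat the section as a set of non-overlapping primitives; coordinates are from the bounding-box lower-left.
Rectangular body: 130 × 40, A = 5 200 mm², y = 20 mm, Ī = 693 333 mm⁴.
Semicircular cap: semicircle r = 65, A = 6636.6 mm², y = 67.587 mm, Ī = 1 959 230 mm⁴.
Centroid: ȳ = ΣA·y / ΣA = 46.681 mm.
Transfer each piece to the centroidal x-axis using Ī + A·d² with d = y − 46.681:
  rectangular body: d = -26.681 mm → contributes +4 395 156 mm⁴
  semicircular cap: d = 20.906 mm → contributes +4 859 727 mm⁴
Total I = 9 254 882 mm⁴.
Radius of gyration: k = √(I/A) = √(9 254 882 / 11 837) = 27.962 mm.

k_x ≈ 28.0 mm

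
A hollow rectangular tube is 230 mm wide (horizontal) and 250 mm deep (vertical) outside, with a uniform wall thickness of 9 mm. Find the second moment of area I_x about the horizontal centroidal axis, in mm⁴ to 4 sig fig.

I_x ≈ 7.887 × 10⁷ mm⁴

Break the section into simple shapes (no overlaps), measuring from the bottom-left corner of the bounding box.
Outer rectangle: 230 × 250, A = 57 500 mm², y = 125 mm, Ī = 299 479 167 mm⁴.
Inner void (subtracted): 212 × 232, A = 49 184 mm², y = 125 mm, Ī = 220 606 635 mm⁴.
By symmetry the centroid is at mid-height, ȳ = 125 mm.
All pieces are centred on the horizontal centroidal axis, so I = ΣĪ (holes subtracted) = 78 872 532 mm⁴.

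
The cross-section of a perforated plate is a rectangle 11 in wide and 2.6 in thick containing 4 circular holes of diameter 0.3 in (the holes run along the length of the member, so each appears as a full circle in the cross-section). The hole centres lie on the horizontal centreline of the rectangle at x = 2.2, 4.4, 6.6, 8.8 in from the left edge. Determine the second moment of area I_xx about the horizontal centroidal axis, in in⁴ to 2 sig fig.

Break the section into simple shapes (no overlaps), measuring from the bottom-left corner of the bounding box.
Plate: 11 × 2.6, A = 28.6 in², y = 1.3 in, Ī = 16.11 in⁴.
Hole 1 (subtracted): ⌀0.3, A = 0.07069 in², y = 1.3 in, Ī = 0.0003976 in⁴.
Hole 2 (subtracted): ⌀0.3, A = 0.07069 in², y = 1.3 in, Ī = 0.0003976 in⁴.
Hole 3 (subtracted): ⌀0.3, A = 0.07069 in², y = 1.3 in, Ī = 0.0003976 in⁴.
Hole 4 (subtracted): ⌀0.3, A = 0.07069 in², y = 1.3 in, Ī = 0.0003976 in⁴.
By symmetry the centroid is at mid-height, ȳ = 1.3 in.
All pieces are centred on the horizontal centroidal axis, so I = ΣĪ (holes subtracted) = 16.11 in⁴.

I_xx ≈ 16 in⁴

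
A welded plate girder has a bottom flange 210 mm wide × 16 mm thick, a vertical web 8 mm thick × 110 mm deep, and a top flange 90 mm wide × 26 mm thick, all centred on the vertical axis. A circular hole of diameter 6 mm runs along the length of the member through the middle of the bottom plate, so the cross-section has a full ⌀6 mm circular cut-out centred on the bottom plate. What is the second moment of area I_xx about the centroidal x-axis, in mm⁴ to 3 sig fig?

Decompose the section into non-overlapping parts with the origin at the bottom-left of its bounding rectangle.
Bottom plate: 210 × 16, A = 3 360 mm², y = 8 mm, Ī = 71 680 mm⁴.
Web plate: 8 × 110, A = 880 mm², y = 71 mm, Ī = 887 333 mm⁴.
Top plate: 90 × 26, A = 2 340 mm², y = 139 mm, Ī = 131 820 mm⁴.
Hole (subtracted): ⌀6, A = 28.274 mm², y = 8 mm, Ī = 63.617 mm⁴.
Centroid: ȳ = ΣA·y / ΣA = 63.25 mm.
Transfer each piece to the centroidal x-axis using Ī + A·d² with d = y − 63.25:
  bottom plate: d = -55.25 mm → contributes +10 328 129 mm⁴
  web plate: d = 7.7504 mm → contributes +940 194 mm⁴
  top plate: d = 75.75 mm → contributes +13 559 040 mm⁴
  hole: d = -55.25 mm → contributes −86 371 mm⁴
Total I = 24 740 992 mm⁴.

I_xx ≈ 2.47 × 10⁷ mm⁴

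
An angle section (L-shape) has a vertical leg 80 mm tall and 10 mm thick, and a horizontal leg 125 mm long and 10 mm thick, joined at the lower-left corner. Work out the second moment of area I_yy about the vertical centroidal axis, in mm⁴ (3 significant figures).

Decompose the section into non-overlapping parts with the origin at the bottom-left of its bounding rectangle.
Vertical leg: 10 × 80, A = 800 mm², x = 5 mm, Ī = 6666.7 mm⁴.
Horizontal leg (remainder): 115 × 10, A = 1 150 mm², x = 67.5 mm, Ī = 1 267 396 mm⁴.
Centroid: x̄ = ΣA·x / ΣA = 41.859 mm.
Transfer each piece to the vertical centroidal axis using Ī + A·d² with d = x − 41.859:
  vertical leg: d = -36.859 mm → contributes +1 093 534 mm⁴
  horizontal leg (remainder): d = 25.641 mm → contributes +2 023 477 mm⁴
Total I = 3 117 011 mm⁴.

I_yy ≈ 3.12 × 10⁶ mm⁴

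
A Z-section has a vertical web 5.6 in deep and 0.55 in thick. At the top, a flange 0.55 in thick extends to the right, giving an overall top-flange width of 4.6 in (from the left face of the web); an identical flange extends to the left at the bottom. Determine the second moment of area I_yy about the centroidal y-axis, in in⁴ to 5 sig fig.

Treat the section as a set of non-overlapping primitives; coordinates are from the bounding-box lower-left.
Web: 0.55 × 5.6, A = 3.08 in², x = 4.325 in, Ī = 0.07764167 in⁴.
Top flange (beyond web): 4.05 × 0.55, A = 2.2275 in², x = 6.625 in, Ī = 3.044714 in⁴.
Bottom flange (beyond web): 4.05 × 0.55, A = 2.2275 in², x = 2.025 in, Ī = 3.044714 in⁴.
Centroid: x̄ = ΣA·x / ΣA = 4.325 in.
Transfer each piece to the centroidal y-axis using Ī + A·d² with d = x − 4.325:
  web: d = 0 in → contributes +0.07764167 in⁴
  top flange (beyond web): d = 2.3 in → contributes +14.82819 in⁴
  bottom flange (beyond web): d = -2.3 in → contributes +14.82819 in⁴
Total I = 29.73402 in⁴.

I_yy ≈ 29.734 in⁴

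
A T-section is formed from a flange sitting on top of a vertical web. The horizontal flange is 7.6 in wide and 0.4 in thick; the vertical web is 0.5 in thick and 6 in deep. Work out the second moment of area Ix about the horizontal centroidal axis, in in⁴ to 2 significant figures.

Decompose the section into non-overlapping parts with the origin at the bottom-left of its bounding rectangle.
Flange: 7.6 × 0.4, A = 3.04 in², y = 6.2 in, Ī = 0.04053 in⁴.
Web: 0.5 × 6, A = 3 in², y = 3 in, Ī = 9 in⁴.
Centroid: ȳ = ΣA·y / ΣA = 4.611 in.
Transfer each piece to the horizontal centroidal axis using Ī + A·d² with d = y − 4.611:
  flange: d = 1.589 in → contributes +7.72 in⁴
  web: d = -1.611 in → contributes +16.78 in⁴
Total I = 24.5 in⁴.

Ix ≈ 25 in⁴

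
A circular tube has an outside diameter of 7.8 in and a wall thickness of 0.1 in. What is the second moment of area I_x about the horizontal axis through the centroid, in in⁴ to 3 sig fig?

Decompose the section into non-overlapping parts with the origin at the bottom-left of its bounding rectangle.
Outer circle: ⌀7.8, A = 47.784 in², y = 3.9 in, Ī = 181.7 in⁴.
Bore (subtracted): ⌀7.6, A = 45.365 in², y = 3.9 in, Ī = 163.77 in⁴.
By symmetry the centroid is at mid-height, ȳ = 3.9 in.
All pieces are centred on the horizontal axis through the centroid, so I = ΣĪ (holes subtracted) = 17.931 in⁴.

I_x ≈ 17.9 in⁴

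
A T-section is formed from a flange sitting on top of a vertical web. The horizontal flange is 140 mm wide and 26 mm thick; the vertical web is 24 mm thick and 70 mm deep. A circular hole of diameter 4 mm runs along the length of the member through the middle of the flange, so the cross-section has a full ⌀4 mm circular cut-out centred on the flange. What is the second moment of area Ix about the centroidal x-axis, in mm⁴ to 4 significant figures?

Split into non-overlapping primitives; take the origin at the lower-left of the bounding box.
Flange: 140 × 26, A = 3 640 mm², y = 83 mm, Ī = 205 053 mm⁴.
Web: 24 × 70, A = 1 680 mm², y = 35 mm, Ī = 686 000 mm⁴.
Hole (subtracted): ⌀4, A = 12.5664 mm², y = 83 mm, Ī = 12.5664 mm⁴.
Centroid: ȳ = ΣA·y / ΣA = 67.8062 mm.
Transfer each piece to the centroidal x-axis using Ī + A·d² with d = y − 67.8062:
  flange: d = 15.1938 mm → contributes +1 045 351 mm⁴
  web: d = -32.8062 mm → contributes +2 494 096 mm⁴
  hole: d = 15.1938 mm → contributes −2913.53 mm⁴
Total I = 3 536 534 mm⁴.

Ix ≈ 3.537 × 10⁶ mm⁴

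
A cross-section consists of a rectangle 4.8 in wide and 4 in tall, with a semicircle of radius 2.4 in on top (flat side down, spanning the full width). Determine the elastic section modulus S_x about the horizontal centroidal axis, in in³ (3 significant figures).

S_x ≈ 24.8 in³

Decompose the section into non-overlapping parts with the origin at the bottom-left of its bounding rectangle.
Rectangular body: 4.8 × 4, A = 19.2 in², y = 2 in, Ī = 25.6 in⁴.
Semicircular cap: semicircle r = 2.4, A = 9.0478 in², y = 5.0186 in, Ī = 3.6415 in⁴.
Centroid: ȳ = ΣA·y / ΣA = 2.9669 in.
Transfer each piece to the horizontal centroidal axis using Ī + A·d² with d = y − 2.9669:
  rectangular body: d = -0.96686 in → contributes +43.548 in⁴
  semicircular cap: d = 2.0517 in → contributes +41.729 in⁴
Total I = 85.278 in⁴.
Extreme fibre distance c = 3.4331 in; S = I/c = 24.84 in³.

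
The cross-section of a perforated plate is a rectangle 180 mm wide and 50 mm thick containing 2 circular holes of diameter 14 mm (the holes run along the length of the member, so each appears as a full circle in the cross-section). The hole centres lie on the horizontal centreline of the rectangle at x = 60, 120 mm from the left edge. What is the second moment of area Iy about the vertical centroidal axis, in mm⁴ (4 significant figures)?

Split into non-overlapping primitives; take the origin at the lower-left of the bounding box.
Plate: 180 × 50, A = 9 000 mm², x = 90 mm, Ī = 24 300 000 mm⁴.
Hole 1 (subtracted): ⌀14, A = 153.938 mm², x = 60 mm, Ī = 1885.74 mm⁴.
Hole 2 (subtracted): ⌀14, A = 153.938 mm², x = 120 mm, Ī = 1885.74 mm⁴.
By symmetry the centroid is at mid-width, x̄ = 90 mm.
Transfer each piece to the vertical centroidal axis using Ī + A·d² with d = x − 90:
  plate: d = 0 mm → contributes +24 300 000 mm⁴
  hole 1: d = -30 mm → contributes −140 430 mm⁴
  hole 2: d = 30 mm → contributes −140 430 mm⁴
Total I = 24 019 140 mm⁴.

Iy ≈ 2.402 × 10⁷ mm⁴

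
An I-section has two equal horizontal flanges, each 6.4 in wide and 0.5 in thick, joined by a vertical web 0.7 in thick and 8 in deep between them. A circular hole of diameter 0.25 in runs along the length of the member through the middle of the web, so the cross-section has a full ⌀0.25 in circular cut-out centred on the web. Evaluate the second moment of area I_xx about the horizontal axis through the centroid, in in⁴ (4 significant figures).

Treat the section as a set of non-overlapping primitives; coordinates are from the bounding-box lower-left.
Bottom flange: 6.4 × 0.5, A = 3.2 in², y = 0.25 in, Ī = 0.0666667 in⁴.
Web: 0.7 × 8, A = 5.6 in², y = 4.5 in, Ī = 29.8667 in⁴.
Top flange: 6.4 × 0.5, A = 3.2 in², y = 8.75 in, Ī = 0.0666667 in⁴.
Hole (subtracted): ⌀0.25, A = 0.0490874 in², y = 4.5 in, Ī = 0.000191748 in⁴.
By symmetry the centroid is at mid-height, ȳ = 4.5 in.
Transfer each piece to the horizontal axis through the centroid using Ī + A·d² with d = y − 4.5:
  bottom flange: d = -4.25 in → contributes +57.8667 in⁴
  web: d = 0 in → contributes +29.8667 in⁴
  top flange: d = 4.25 in → contributes +57.8667 in⁴
  hole: d = 0 in → contributes −0.000191748 in⁴
Total I = 145.6 in⁴.

I_xx ≈ 145.6 in⁴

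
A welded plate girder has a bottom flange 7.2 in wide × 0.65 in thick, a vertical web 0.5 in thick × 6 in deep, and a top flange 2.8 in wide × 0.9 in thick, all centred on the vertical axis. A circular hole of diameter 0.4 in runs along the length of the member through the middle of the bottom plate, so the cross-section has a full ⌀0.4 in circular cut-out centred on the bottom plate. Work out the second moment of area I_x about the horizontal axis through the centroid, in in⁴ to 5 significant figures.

I_x ≈ 85.550 in⁴

Split into non-overlapping primitives; take the origin at the lower-left of the bounding box.
Bottom plate: 7.2 × 0.65, A = 4.68 in², y = 0.325 in, Ī = 0.164775 in⁴.
Web plate: 0.5 × 6, A = 3 in², y = 3.65 in, Ī = 9 in⁴.
Top plate: 2.8 × 0.9, A = 2.52 in², y = 7.1 in, Ī = 0.1701 in⁴.
Hole (subtracted): ⌀0.4, A = 0.1256637 in², y = 0.325 in, Ī = 0.001256637 in⁴.
Centroid: ȳ = ΣA·y / ΣA = 3.009842 in.
Transfer each piece to the horizontal axis through the centroid using Ī + A·d² with d = y − 3.009842:
  bottom plate: d = -2.684842 in → contributes +33.89997 in⁴
  web plate: d = 0.6401581 in → contributes +10.22941 in⁴
  top plate: d = 4.090158 in → contributes +42.32817 in⁴
  hole: d = -2.684842 in → contributes −0.9070879 in⁴
Total I = 85.55047 in⁴.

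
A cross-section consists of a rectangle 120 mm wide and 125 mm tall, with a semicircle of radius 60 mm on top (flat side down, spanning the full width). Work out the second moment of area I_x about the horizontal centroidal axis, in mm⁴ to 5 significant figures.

I_x ≈ 5.2730 × 10⁷ mm⁴

Treat the section as a set of non-overlapping primitives; coordinates are from the bounding-box lower-left.
Rectangular body: 120 × 125, A = 15 000 mm², y = 62.5 mm, Ī = 19 531 250 mm⁴.
Semicircular cap: semicircle r = 60, A = 5654.867 mm², y = 150.4648 mm, Ī = 1 422 450 mm⁴.
Centroid: ȳ = ΣA·y / ΣA = 86.5829 mm.
Transfer each piece to the horizontal centroidal axis using Ī + A·d² with d = y − 86.5829:
  rectangular body: d = -24.0829 mm → contributes +28 231 044 mm⁴
  semicircular cap: d = 63.88189 mm → contributes +24 499 370 mm⁴
Total I = 52 730 414 mm⁴.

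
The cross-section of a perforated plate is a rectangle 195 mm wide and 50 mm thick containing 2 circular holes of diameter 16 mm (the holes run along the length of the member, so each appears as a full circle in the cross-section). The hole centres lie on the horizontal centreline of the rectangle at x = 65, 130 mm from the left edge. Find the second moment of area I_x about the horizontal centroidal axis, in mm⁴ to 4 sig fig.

I_x ≈ 2.025 × 10⁶ mm⁴

Treat the section as a set of non-overlapping primitives; coordinates are from the bounding-box lower-left.
Plate: 195 × 50, A = 9 750 mm², y = 25 mm, Ī = 2 031 250 mm⁴.
Hole 1 (subtracted): ⌀16, A = 201.062 mm², y = 25 mm, Ī = 3216.99 mm⁴.
Hole 2 (subtracted): ⌀16, A = 201.062 mm², y = 25 mm, Ī = 3216.99 mm⁴.
By symmetry the centroid is at mid-height, ȳ = 25 mm.
All pieces are centred on the horizontal centroidal axis, so I = ΣĪ (holes subtracted) = 2 024 816 mm⁴.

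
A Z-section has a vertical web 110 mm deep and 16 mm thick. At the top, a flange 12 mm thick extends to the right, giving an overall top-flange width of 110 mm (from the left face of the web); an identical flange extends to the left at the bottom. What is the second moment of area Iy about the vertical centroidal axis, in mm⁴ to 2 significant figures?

Iy ≈ 8.5 × 10⁶ mm⁴

Treat the section as a set of non-overlapping primitives; coordinates are from the bounding-box lower-left.
Web: 16 × 110, A = 1 760 mm², x = 102 mm, Ī = 37 547 mm⁴.
Top flange (beyond web): 94 × 12, A = 1 128 mm², x = 157 mm, Ī = 830 584 mm⁴.
Bottom flange (beyond web): 94 × 12, A = 1 128 mm², x = 47 mm, Ī = 830 584 mm⁴.
Centroid: x̄ = ΣA·x / ΣA = 102 mm.
Transfer each piece to the vertical centroidal axis using Ī + A·d² with d = x − 102:
  web: d = 0 mm → contributes +37 547 mm⁴
  top flange (beyond web): d = 55 mm → contributes +4 242 784 mm⁴
  bottom flange (beyond web): d = -55 mm → contributes +4 242 784 mm⁴
Total I = 8 523 115 mm⁴.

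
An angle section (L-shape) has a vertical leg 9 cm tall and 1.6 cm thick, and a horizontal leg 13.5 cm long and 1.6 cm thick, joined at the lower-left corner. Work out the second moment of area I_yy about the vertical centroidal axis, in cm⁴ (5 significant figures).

I_yy ≈ 601.33 cm⁴

Break the section into simple shapes (no overlaps), measuring from the bottom-left corner of the bounding box.
Vertical leg: 1.6 × 9, A = 14.4 cm², x = 0.8 cm, Ī = 3.072 cm⁴.
Horizontal leg (remainder): 11.9 × 1.6, A = 19.04 cm², x = 7.55 cm, Ī = 224.6879 cm⁴.
Centroid: x̄ = ΣA·x / ΣA = 4.643301 cm.
Transfer each piece to the vertical centroidal axis using Ī + A·d² with d = x − 4.643301:
  vertical leg: d = -3.843301 cm → contributes +215.7739 cm⁴
  horizontal leg (remainder): d = 2.906699 cm → contributes +385.5549 cm⁴
Total I = 601.3288 cm⁴.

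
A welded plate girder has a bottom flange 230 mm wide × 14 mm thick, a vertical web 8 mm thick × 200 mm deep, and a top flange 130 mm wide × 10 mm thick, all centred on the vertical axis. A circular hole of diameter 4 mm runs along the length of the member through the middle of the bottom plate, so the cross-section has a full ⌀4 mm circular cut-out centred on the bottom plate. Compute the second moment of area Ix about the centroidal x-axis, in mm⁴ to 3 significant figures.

Break the section into simple shapes (no overlaps), measuring from the bottom-left corner of the bounding box.
Bottom plate: 230 × 14, A = 3 220 mm², y = 7 mm, Ī = 52 593 mm⁴.
Web plate: 8 × 200, A = 1 600 mm², y = 114 mm, Ī = 5 333 333 mm⁴.
Top plate: 130 × 10, A = 1 300 mm², y = 219 mm, Ī = 10 833 mm⁴.
Hole (subtracted): ⌀4, A = 12.566 mm², y = 7 mm, Ī = 12.566 mm⁴.
Centroid: ȳ = ΣA·y / ΣA = 80.157 mm.
Transfer each piece to the centroidal x-axis using Ī + A·d² with d = y − 80.157:
  bottom plate: d = -73.157 mm → contributes +17 285 744 mm⁴
  web plate: d = 33.843 mm → contributes +7 165 918 mm⁴
  top plate: d = 138.84 mm → contributes +25 071 516 mm⁴
  hole: d = -73.157 mm → contributes −67 267 mm⁴
Total I = 49 455 911 mm⁴.

Ix ≈ 4.95 × 10⁷ mm⁴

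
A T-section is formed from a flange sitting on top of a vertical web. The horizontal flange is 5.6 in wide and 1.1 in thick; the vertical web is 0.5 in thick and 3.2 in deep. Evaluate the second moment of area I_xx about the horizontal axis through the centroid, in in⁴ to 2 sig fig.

I_xx ≈ 7.9 in⁴

Treat the section as a set of non-overlapping primitives; coordinates are from the bounding-box lower-left.
Flange: 5.6 × 1.1, A = 6.16 in², y = 3.75 in, Ī = 0.6211 in⁴.
Web: 0.5 × 3.2, A = 1.6 in², y = 1.6 in, Ī = 1.365 in⁴.
Centroid: ȳ = ΣA·y / ΣA = 3.307 in.
Transfer each piece to the horizontal axis through the centroid using Ī + A·d² with d = y − 3.307:
  flange: d = 0.4433 in → contributes +1.832 in⁴
  web: d = -1.707 in → contributes +6.026 in⁴
Total I = 7.858 in⁴.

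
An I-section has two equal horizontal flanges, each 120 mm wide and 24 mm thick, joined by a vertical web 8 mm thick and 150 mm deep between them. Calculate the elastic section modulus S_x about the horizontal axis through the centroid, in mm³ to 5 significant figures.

S_x ≈ 4.6590 × 10⁵ mm³

Break the section into simple shapes (no overlaps), measuring from the bottom-left corner of the bounding box.
Bottom flange: 120 × 24, A = 2 880 mm², y = 12 mm, Ī = 138 240 mm⁴.
Web: 8 × 150, A = 1 200 mm², y = 99 mm, Ī = 2 250 000 mm⁴.
Top flange: 120 × 24, A = 2 880 mm², y = 186 mm, Ī = 138 240 mm⁴.
By symmetry the centroid is at mid-height, ȳ = 99 mm.
Transfer each piece to the horizontal axis through the centroid using Ī + A·d² with d = y − 99:
  bottom flange: d = -87 mm → contributes +21 936 960 mm⁴
  web: d = 0 mm → contributes +2 250 000 mm⁴
  top flange: d = 87 mm → contributes +21 936 960 mm⁴
Total I = 46 123 920 mm⁴.
Extreme fibre distance c = 99 mm; S = I/c = 465898.2 mm³.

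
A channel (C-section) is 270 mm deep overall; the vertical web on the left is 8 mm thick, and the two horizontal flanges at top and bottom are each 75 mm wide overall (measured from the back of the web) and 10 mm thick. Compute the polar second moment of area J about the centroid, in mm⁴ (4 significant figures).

Treat the section as a set of non-overlapping primitives; coordinates are from the bounding-box lower-left.
Web: 8 × 270, A = 2 160 mm², y = 135 mm, Ī = 13 122 000 mm⁴.
Top flange (beyond web): 67 × 10, A = 670 mm², y = 265 mm, Ī = 5583.33 mm⁴.
Bottom flange (beyond web): 67 × 10, A = 670 mm², y = 5 mm, Ī = 5583.33 mm⁴.
By symmetry the centroid is at mid-height, ȳ = 135 mm.
Transfer each piece to the centroidal x-axis using Ī + A·d² with d = y − 135:
  web: d = 0 mm → contributes +13 122 000 mm⁴
  top flange (beyond web): d = 130 mm → contributes +11 328 583 mm⁴
  bottom flange (beyond web): d = -130 mm → contributes +11 328 583 mm⁴
Total I = 35 779 167 mm⁴.
For the y-axis: x̄ = 18.3571 mm.
Repeating about the centroidal y-axis gives I_y = 1 675 720 mm⁴.
Polar second moment: J = I_x + I_y = 37 454 887 mm⁴.

J ≈ 3.745 × 10⁷ mm⁴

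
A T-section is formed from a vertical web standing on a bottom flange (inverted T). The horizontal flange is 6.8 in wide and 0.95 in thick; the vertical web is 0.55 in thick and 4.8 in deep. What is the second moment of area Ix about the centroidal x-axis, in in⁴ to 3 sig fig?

Decompose the section into non-overlapping parts with the origin at the bottom-left of its bounding rectangle.
Flange: 6.8 × 0.95, A = 6.46 in², y = 0.475 in, Ī = 0.48585 in⁴.
Web: 0.55 × 4.8, A = 2.64 in², y = 3.35 in, Ī = 5.0688 in⁴.
Centroid: ȳ = ΣA·y / ΣA = 1.3091 in.
Transfer each piece to the centroidal x-axis using Ī + A·d² with d = y − 1.3091:
  flange: d = -0.83407 in → contributes +4.9798 in⁴
  web: d = 2.0409 in → contributes +16.065 in⁴
Total I = 21.045 in⁴.

Ix ≈ 21.0 in⁴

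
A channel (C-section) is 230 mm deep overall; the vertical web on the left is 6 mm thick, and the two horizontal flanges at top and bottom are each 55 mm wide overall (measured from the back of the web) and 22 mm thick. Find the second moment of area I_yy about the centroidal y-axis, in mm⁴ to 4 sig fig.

I_yy ≈ 1.072 × 10⁶ mm⁴

Split into non-overlapping primitives; take the origin at the lower-left of the bounding box.
Web: 6 × 230, A = 1 380 mm², x = 3 mm, Ī = 4 140 mm⁴.
Top flange (beyond web): 49 × 22, A = 1 078 mm², x = 30.5 mm, Ī = 215 690 mm⁴.
Bottom flange (beyond web): 49 × 22, A = 1 078 mm², x = 30.5 mm, Ī = 215 690 mm⁴.
Centroid: x̄ = ΣA·x / ΣA = 19.7675 mm.
Transfer each piece to the centroidal y-axis using Ī + A·d² with d = x − 19.7675:
  web: d = -16.7675 mm → contributes +392 127 mm⁴
  top flange (beyond web): d = 10.7325 mm → contributes +339 860 mm⁴
  bottom flange (beyond web): d = 10.7325 mm → contributes +339 860 mm⁴
Total I = 1 071 848 mm⁴.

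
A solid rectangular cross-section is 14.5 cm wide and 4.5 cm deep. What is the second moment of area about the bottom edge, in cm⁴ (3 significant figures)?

I_base ≈ 440 cm⁴

The section: 14.5 × 4.5, A = 65.25 cm², y = 2.25 cm, Ī = 110.11 cm⁴.
Transfer it to the base of the section using Ī + A·d² with d = y − 0:
  the section: d = 2.25 cm → contributes +440.44 cm⁴
Total I = 440.44 cm⁴.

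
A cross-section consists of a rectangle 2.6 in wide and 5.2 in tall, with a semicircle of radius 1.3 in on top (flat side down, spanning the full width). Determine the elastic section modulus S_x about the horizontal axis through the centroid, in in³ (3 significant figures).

Break the section into simple shapes (no overlaps), measuring from the bottom-left corner of the bounding box.
Rectangular body: 2.6 × 5.2, A = 13.52 in², y = 2.6 in, Ī = 30.465 in⁴.
Semicircular cap: semicircle r = 1.3, A = 2.6546 in², y = 5.7517 in, Ī = 0.31348 in⁴.
Centroid: ȳ = ΣA·y / ΣA = 3.1173 in.
Transfer each piece to the horizontal axis through the centroid using Ī + A·d² with d = y − 3.1173:
  rectangular body: d = -0.51728 in → contributes +34.083 in⁴
  semicircular cap: d = 2.6345 in → contributes +18.738 in⁴
Total I = 52.82 in⁴.
Extreme fibre distance c = 3.3827 in; S = I/c = 15.615 in³.

S_x ≈ 15.6 in³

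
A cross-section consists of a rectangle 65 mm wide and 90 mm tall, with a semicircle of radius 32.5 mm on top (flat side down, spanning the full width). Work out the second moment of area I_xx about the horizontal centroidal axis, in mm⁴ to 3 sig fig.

I_xx ≈ 8.54 × 10⁶ mm⁴

Treat the section as a set of non-overlapping primitives; coordinates are from the bounding-box lower-left.
Rectangular body: 65 × 90, A = 5 850 mm², y = 45 mm, Ī = 3 948 750 mm⁴.
Semicircular cap: semicircle r = 32.5, A = 1659.2 mm², y = 103.79 mm, Ī = 122 452 mm⁴.
Centroid: ȳ = ΣA·y / ΣA = 57.99 mm.
Transfer each piece to the horizontal centroidal axis using Ī + A·d² with d = y − 57.99:
  rectangular body: d = -12.99 mm → contributes +4 935 949 mm⁴
  semicircular cap: d = 45.803 mm → contributes +3 603 211 mm⁴
Total I = 8 539 160 mm⁴.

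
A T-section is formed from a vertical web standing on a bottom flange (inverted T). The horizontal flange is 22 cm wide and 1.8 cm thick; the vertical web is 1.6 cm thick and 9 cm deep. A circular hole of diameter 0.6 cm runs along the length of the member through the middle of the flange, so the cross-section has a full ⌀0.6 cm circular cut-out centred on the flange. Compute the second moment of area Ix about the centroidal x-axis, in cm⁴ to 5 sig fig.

Split into non-overlapping primitives; take the origin at the lower-left of the bounding box.
Flange: 22 × 1.8, A = 39.6 cm², y = 0.9 cm, Ī = 10.692 cm⁴.
Web: 1.6 × 9, A = 14.4 cm², y = 6.3 cm, Ī = 97.2 cm⁴.
Hole (subtracted): ⌀0.6, A = 0.2827433 cm², y = 0.9 cm, Ī = 0.006361725 cm⁴.
Centroid: ȳ = ΣA·y / ΣA = 2.34758 cm.
Transfer each piece to the centroidal x-axis using Ī + A·d² with d = y − 2.34758:
  flange: d = -1.44758 cm → contributes +93.67326 cm⁴
  web: d = 3.95242 cm → contributes +322.1514 cm⁴
  hole: d = -1.44758 cm → contributes −0.5988466 cm⁴
Total I = 415.2259 cm⁴.

Ix ≈ 415.23 cm⁴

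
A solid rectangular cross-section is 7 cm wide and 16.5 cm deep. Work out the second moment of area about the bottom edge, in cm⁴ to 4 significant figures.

I_base ≈ 1.048 × 10⁴ cm⁴

The section: 7 × 16.5, A = 115.5 cm², y = 8.25 cm, Ī = 2620.41 cm⁴.
Transfer it to the base of the section using Ī + A·d² with d = y − 0:
  the section: d = 8.25 cm → contributes +10481.6 cm⁴
Total I = 10481.6 cm⁴.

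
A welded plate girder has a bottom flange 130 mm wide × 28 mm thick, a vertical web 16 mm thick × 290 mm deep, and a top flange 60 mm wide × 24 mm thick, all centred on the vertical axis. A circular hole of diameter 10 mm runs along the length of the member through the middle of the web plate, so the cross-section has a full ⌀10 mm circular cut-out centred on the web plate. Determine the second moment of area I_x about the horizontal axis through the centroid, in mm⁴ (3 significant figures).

I_x ≈ 1.47 × 10⁸ mm⁴

Break the section into simple shapes (no overlaps), measuring from the bottom-left corner of the bounding box.
Bottom plate: 130 × 28, A = 3 640 mm², y = 14 mm, Ī = 237 813 mm⁴.
Web plate: 16 × 290, A = 4 640 mm², y = 173 mm, Ī = 32 518 667 mm⁴.
Top plate: 60 × 24, A = 1 440 mm², y = 330 mm, Ī = 69 120 mm⁴.
Hole (subtracted): ⌀10, A = 78.54 mm², y = 173 mm, Ī = 490.87 mm⁴.
Centroid: ȳ = ΣA·y / ΣA = 136.42 mm.
Transfer each piece to the horizontal axis through the centroid using Ī + A·d² with d = y − 136.42:
  bottom plate: d = -122.42 mm → contributes +54 789 669 mm⁴
  web plate: d = 36.58 mm → contributes +38 727 272 mm⁴
  top plate: d = 193.58 mm → contributes +54 030 285 mm⁴
  hole: d = 36.58 mm → contributes −105 582 mm⁴
Total I = 147 441 643 mm⁴.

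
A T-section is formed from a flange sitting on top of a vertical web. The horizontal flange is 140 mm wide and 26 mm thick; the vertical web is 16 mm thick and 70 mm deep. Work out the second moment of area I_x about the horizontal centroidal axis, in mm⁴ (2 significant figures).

Treat the section as a set of non-overlapping primitives; coordinates are from the bounding-box lower-left.
Flange: 140 × 26, A = 3 640 mm², y = 83 mm, Ī = 205 053 mm⁴.
Web: 16 × 70, A = 1 120 mm², y = 35 mm, Ī = 457 333 mm⁴.
Centroid: ȳ = ΣA·y / ΣA = 71.71 mm.
Transfer each piece to the horizontal centroidal axis using Ī + A·d² with d = y − 71.71:
  flange: d = 11.29 mm → contributes +669 361 mm⁴
  web: d = -36.71 mm → contributes +1 966 334 mm⁴
Total I = 2 635 695 mm⁴.

I_x ≈ 2.6 × 10⁶ mm⁴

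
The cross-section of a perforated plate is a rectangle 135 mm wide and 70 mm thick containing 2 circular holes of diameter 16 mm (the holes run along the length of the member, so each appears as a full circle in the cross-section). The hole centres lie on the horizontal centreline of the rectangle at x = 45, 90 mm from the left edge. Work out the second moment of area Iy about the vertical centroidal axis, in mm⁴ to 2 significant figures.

Iy ≈ 1.4 × 10⁷ mm⁴

Break the section into simple shapes (no overlaps), measuring from the bottom-left corner of the bounding box.
Plate: 135 × 70, A = 9 450 mm², x = 67.5 mm, Ī = 14 352 188 mm⁴.
Hole 1 (subtracted): ⌀16, A = 201.1 mm², x = 45 mm, Ī = 3 217 mm⁴.
Hole 2 (subtracted): ⌀16, A = 201.1 mm², x = 90 mm, Ī = 3 217 mm⁴.
By symmetry the centroid is at mid-width, x̄ = 67.5 mm.
Transfer each piece to the vertical centroidal axis using Ī + A·d² with d = x − 67.5:
  plate: d = 0 mm → contributes +14 352 188 mm⁴
  hole 1: d = -22.5 mm → contributes −105 005 mm⁴
  hole 2: d = 22.5 mm → contributes −105 005 mm⁴
Total I = 14 142 178 mm⁴.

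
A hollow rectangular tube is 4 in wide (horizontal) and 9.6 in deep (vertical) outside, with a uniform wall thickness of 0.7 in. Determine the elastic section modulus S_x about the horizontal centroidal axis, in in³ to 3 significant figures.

S_x ≈ 36.6 in³

Decompose the section into non-overlapping parts with the origin at the bottom-left of its bounding rectangle.
Outer rectangle: 4 × 9.6, A = 38.4 in², y = 4.8 in, Ī = 294.91 in⁴.
Inner void (subtracted): 2.6 × 8.2, A = 21.32 in², y = 4.8 in, Ī = 119.46 in⁴.
By symmetry the centroid is at mid-height, ȳ = 4.8 in.
All pieces are centred on the horizontal centroidal axis, so I = ΣĪ (holes subtracted) = 175.45 in⁴.
Extreme fibre distance c = 4.8 in; S = I/c = 36.552 in³.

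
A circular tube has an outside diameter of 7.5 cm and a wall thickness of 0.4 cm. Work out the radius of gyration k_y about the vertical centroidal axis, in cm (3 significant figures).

Treat the section as a set of non-overlapping primitives; coordinates are from the bounding-box lower-left.
Outer circle: ⌀7.5, A = 44.179 cm², x = 3.75 cm, Ī = 155.32 cm⁴.
Bore (subtracted): ⌀6.7, A = 35.257 cm², x = 3.75 cm, Ī = 98.917 cm⁴.
By symmetry the centroid is at mid-width, x̄ = 3.75 cm.
All pieces are centred on the vertical centroidal axis, so I = ΣĪ (holes subtracted) = 56.399 cm⁴.
Radius of gyration: k = √(I/A) = √(56.399 / 8.9221) = 2.5142 cm.

k_y ≈ 2.51 cm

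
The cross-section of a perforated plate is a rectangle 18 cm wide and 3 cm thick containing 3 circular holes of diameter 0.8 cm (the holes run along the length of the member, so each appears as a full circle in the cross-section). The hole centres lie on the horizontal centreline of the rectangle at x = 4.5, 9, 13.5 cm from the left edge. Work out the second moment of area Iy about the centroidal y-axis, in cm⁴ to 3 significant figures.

Iy ≈ 1440 cm⁴

Break the section into simple shapes (no overlaps), measuring from the bottom-left corner of the bounding box.
Plate: 18 × 3, A = 54 cm², x = 9 cm, Ī = 1 458 cm⁴.
Hole 1 (subtracted): ⌀0.8, A = 0.50265 cm², x = 4.5 cm, Ī = 0.020106 cm⁴.
Hole 2 (subtracted): ⌀0.8, A = 0.50265 cm², x = 9 cm, Ī = 0.020106 cm⁴.
Hole 3 (subtracted): ⌀0.8, A = 0.50265 cm², x = 13.5 cm, Ī = 0.020106 cm⁴.
By symmetry the centroid is at mid-width, x̄ = 9 cm.
Transfer each piece to the centroidal y-axis using Ī + A·d² with d = x − 9:
  plate: d = 0 cm → contributes +1 458 cm⁴
  hole 1: d = -4.5 cm → contributes −10.199 cm⁴
  hole 2: d = 0 cm → contributes −0.020106 cm⁴
  hole 3: d = 4.5 cm → contributes −10.199 cm⁴
Total I = 1437.6 cm⁴.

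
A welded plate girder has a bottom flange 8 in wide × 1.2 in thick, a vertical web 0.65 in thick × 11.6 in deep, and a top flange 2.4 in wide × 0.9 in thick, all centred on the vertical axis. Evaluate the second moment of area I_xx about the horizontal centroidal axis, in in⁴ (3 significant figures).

I_xx ≈ 444 in⁴

Treat the section as a set of non-overlapping primitives; coordinates are from the bounding-box lower-left.
Bottom plate: 8 × 1.2, A = 9.6 in², y = 0.6 in, Ī = 1.152 in⁴.
Web plate: 0.65 × 11.6, A = 7.54 in², y = 7 in, Ī = 84.549 in⁴.
Top plate: 2.4 × 0.9, A = 2.16 in², y = 13.25 in, Ī = 0.1458 in⁴.
Centroid: ȳ = ΣA·y / ΣA = 4.5161 in.
Transfer each piece to the horizontal centroidal axis using Ī + A·d² with d = y − 4.5161:
  bottom plate: d = -3.9161 in → contributes +148.37 in⁴
  web plate: d = 2.4839 in → contributes +131.07 in⁴
  top plate: d = 8.7339 in → contributes +164.91 in⁴
Total I = 444.36 in⁴.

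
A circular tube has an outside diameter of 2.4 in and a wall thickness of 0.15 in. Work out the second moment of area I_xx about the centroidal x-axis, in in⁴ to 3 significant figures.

Treat the section as a set of non-overlapping primitives; coordinates are from the bounding-box lower-left.
Outer circle: ⌀2.4, A = 4.5239 in², y = 1.2 in, Ī = 1.6286 in⁴.
Bore (subtracted): ⌀2.1, A = 3.4636 in², y = 1.2 in, Ī = 0.95466 in⁴.
By symmetry the centroid is at mid-height, ȳ = 1.2 in.
All pieces are centred on the centroidal x-axis, so I = ΣĪ (holes subtracted) = 0.67395 in⁴.

I_xx ≈ 0.674 in⁴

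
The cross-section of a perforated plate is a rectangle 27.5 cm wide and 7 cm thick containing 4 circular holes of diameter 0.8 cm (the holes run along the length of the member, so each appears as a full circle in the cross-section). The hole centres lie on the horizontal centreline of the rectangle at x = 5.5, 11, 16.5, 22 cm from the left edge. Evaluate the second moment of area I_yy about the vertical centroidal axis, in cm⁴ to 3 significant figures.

I_yy ≈ 1.21 × 10⁴ cm⁴

Decompose the section into non-overlapping parts with the origin at the bottom-left of its bounding rectangle.
Plate: 27.5 × 7, A = 192.5 cm², x = 13.75 cm, Ī = 12 132 cm⁴.
Hole 1 (subtracted): ⌀0.8, A = 0.50265 cm², x = 5.5 cm, Ī = 0.020106 cm⁴.
Hole 2 (subtracted): ⌀0.8, A = 0.50265 cm², x = 11 cm, Ī = 0.020106 cm⁴.
Hole 3 (subtracted): ⌀0.8, A = 0.50265 cm², x = 16.5 cm, Ī = 0.020106 cm⁴.
Hole 4 (subtracted): ⌀0.8, A = 0.50265 cm², x = 22 cm, Ī = 0.020106 cm⁴.
By symmetry the centroid is at mid-width, x̄ = 13.75 cm.
Transfer each piece to the vertical centroidal axis using Ī + A·d² with d = x − 13.75:
  plate: d = 0 cm → contributes +12 132 cm⁴
  hole 1: d = -8.25 cm → contributes −34.232 cm⁴
  hole 2: d = -2.75 cm → contributes −3.8214 cm⁴
  hole 3: d = 2.75 cm → contributes −3.8214 cm⁴
  hole 4: d = 8.25 cm → contributes −34.232 cm⁴
Total I = 12 055 cm⁴.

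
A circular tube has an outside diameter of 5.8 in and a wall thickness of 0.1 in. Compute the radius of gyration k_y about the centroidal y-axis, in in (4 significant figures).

Decompose the section into non-overlapping parts with the origin at the bottom-left of its bounding rectangle.
Outer circle: ⌀5.8, A = 26.4208 in², x = 2.9 in, Ī = 55.5497 in⁴.
Bore (subtracted): ⌀5.6, A = 24.6301 in², x = 2.9 in, Ī = 48.275 in⁴.
By symmetry the centroid is at mid-width, x̄ = 2.9 in.
All pieces are centred on the centroidal y-axis, so I = ΣĪ (holes subtracted) = 7.27475 in⁴.
Radius of gyration: k = √(I/A) = √(7.27475 / 1.79071) = 2.01556 in.

k_y ≈ 2.016 in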